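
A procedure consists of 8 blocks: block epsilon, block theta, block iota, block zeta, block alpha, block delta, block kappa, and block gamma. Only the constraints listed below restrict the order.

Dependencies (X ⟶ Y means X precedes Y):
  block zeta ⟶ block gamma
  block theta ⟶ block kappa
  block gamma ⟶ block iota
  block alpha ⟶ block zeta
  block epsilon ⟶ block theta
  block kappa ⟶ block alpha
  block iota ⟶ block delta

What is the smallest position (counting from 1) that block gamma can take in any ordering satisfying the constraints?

6

Every block that must precede block gamma has to come before it. Tracing all chains that end at block gamma, those blocks are: block epsilon, block theta, block zeta, block alpha, block kappa — 5 in total.
So at minimum 5 blocks come before block gamma, putting block gamma no earlier than position 6. That position is achievable by scheduling exactly those predecessors first.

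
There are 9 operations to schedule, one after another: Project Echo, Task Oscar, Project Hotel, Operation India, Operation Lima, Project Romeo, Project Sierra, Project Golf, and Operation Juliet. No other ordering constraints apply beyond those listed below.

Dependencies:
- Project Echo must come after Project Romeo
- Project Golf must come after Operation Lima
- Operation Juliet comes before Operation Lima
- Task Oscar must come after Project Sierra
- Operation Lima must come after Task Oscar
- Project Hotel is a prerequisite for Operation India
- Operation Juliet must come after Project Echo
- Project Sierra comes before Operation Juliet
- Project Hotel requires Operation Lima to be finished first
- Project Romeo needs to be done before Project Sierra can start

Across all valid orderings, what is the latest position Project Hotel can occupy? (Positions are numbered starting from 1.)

The only operation forced after Project Hotel (directly or by a chain) is Operation India.
With 1 mandatory successor out of 9 operations total, the latest slot for Project Hotel is 9−1 = 8, and it's reachable by doing all non-successors before Project Hotel.

8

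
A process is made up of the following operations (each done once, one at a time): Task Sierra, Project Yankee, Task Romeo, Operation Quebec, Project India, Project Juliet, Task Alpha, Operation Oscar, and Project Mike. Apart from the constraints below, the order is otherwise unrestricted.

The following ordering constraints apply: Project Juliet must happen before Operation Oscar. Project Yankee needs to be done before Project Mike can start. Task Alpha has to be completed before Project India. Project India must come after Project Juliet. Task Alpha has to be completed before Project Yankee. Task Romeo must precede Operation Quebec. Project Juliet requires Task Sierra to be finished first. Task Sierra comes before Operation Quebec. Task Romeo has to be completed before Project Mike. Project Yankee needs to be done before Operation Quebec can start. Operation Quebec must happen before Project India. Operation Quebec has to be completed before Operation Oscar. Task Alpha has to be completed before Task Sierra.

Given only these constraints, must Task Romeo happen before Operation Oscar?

Yes

Tracing the constraints gives a chain: Task Romeo → Operation Quebec → Operation Oscar.
That forces Task Romeo before Operation Oscar in every valid schedule.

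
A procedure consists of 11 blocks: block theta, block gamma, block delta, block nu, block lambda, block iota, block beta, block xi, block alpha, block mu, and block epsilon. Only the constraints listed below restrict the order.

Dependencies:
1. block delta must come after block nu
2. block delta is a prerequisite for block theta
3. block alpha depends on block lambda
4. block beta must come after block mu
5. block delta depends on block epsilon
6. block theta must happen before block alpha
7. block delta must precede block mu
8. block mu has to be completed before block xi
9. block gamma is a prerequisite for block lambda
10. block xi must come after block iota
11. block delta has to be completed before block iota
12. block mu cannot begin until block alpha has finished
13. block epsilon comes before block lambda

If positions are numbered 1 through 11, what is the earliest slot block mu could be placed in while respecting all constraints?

8

The blocks that are forced before block mu, directly or transitively, are block theta, block gamma, block delta, block nu, block lambda, block alpha, block epsilon. That's 7 blocks.
So at minimum 7 blocks come before block mu, putting block mu no earlier than position 8. That position is achievable by scheduling exactly those predecessors first.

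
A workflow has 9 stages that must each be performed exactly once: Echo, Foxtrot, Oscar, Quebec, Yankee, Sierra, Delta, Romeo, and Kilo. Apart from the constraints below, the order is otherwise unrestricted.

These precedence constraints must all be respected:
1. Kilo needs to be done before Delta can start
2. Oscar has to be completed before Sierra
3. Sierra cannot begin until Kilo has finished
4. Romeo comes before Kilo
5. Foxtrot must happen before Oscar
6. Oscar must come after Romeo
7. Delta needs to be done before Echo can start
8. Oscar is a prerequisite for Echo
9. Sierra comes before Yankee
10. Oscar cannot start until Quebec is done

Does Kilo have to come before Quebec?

Nothing in the constraints links Kilo and Quebec; they are unordered relative to each other.
There exist valid orderings with Quebec before Kilo, so Kilo is not required to come first.

No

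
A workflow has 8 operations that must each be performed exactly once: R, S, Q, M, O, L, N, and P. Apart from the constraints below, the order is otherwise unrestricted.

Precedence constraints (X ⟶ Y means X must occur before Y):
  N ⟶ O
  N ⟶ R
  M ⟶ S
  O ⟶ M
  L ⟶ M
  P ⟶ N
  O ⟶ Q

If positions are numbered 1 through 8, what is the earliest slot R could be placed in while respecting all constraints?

3

Every operation that must precede R has to come before it. Tracing all chains that end at R, those operations are: N, P — 2 in total.
With 2 mandatory predecessors, the earliest R can sit is position 2+1 = 3, and placing just those 2 first achieves it.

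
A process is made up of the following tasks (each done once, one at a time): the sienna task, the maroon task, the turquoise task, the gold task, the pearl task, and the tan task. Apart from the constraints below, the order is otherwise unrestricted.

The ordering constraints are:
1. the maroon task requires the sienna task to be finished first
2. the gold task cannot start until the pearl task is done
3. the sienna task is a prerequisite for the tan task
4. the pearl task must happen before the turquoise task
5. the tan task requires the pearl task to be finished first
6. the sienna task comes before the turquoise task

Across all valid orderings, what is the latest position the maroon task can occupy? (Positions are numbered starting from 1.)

The maroon task has no required successors, so nothing stops it from going last (position 6).

6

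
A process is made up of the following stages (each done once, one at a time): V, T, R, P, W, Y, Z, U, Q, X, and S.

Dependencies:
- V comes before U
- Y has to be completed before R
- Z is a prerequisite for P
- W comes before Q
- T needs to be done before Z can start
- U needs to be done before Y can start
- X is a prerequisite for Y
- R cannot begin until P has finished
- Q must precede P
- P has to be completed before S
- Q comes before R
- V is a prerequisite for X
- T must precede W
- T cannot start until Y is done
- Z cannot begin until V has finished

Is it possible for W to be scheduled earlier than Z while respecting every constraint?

No chain of constraints runs from Z to W, so Z is not required to come first.
So a valid ordering placing W earlier than Z exists.

Yes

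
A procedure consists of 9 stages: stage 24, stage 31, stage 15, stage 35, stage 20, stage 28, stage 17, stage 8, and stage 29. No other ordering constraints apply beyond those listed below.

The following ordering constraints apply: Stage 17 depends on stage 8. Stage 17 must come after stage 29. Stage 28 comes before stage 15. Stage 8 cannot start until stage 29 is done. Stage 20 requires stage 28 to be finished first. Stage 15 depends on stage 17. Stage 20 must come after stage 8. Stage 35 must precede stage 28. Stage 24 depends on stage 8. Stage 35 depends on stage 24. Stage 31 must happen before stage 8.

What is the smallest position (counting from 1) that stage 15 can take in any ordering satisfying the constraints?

8

The stages that are forced before stage 15, directly or transitively, are stage 24, stage 31, stage 35, stage 28, stage 17, stage 8, stage 29. That's 7 stages.
So at minimum 7 stages come before stage 15, putting stage 15 no earlier than position 8. That position is achievable by scheduling exactly those predecessors first.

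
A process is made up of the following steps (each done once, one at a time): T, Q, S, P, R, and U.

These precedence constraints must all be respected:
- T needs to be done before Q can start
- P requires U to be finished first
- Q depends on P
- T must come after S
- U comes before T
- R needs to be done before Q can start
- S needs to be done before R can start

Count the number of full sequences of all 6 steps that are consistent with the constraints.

16

The steps with no prerequisites are S, U; any of them can be placed first.
Enumerating by repeatedly choosing an available step (one whose prerequisites are all placed) gives 16 distinct complete orderings.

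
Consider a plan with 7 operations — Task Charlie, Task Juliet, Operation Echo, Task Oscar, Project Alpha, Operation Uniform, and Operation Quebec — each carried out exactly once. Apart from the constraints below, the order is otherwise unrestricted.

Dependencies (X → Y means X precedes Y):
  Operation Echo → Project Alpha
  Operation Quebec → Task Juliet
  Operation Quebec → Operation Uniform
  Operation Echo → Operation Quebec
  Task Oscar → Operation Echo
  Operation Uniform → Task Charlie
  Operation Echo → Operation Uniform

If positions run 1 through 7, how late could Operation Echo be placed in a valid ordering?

2

The operations that are forced after Operation Echo, directly or by a chain of constraints, are Task Charlie, Task Juliet, Project Alpha, Operation Uniform, Operation Quebec. That's 5 operations.
With 5 mandatory successors out of 7 operations total, the latest slot for Operation Echo is 7−5 = 2, and it's reachable by doing all non-successors before Operation Echo.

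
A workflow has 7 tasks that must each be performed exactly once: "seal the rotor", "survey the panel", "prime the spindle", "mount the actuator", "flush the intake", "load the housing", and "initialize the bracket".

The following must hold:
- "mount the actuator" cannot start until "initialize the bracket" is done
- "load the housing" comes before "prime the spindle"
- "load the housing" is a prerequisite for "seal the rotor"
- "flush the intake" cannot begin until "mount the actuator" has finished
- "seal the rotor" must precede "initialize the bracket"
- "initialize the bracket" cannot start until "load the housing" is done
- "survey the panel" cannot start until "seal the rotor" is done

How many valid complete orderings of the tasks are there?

Only "load the housing" has no prerequisites, so it must go first.
Counting all ways to extend the partial order to a total order gives 24.

24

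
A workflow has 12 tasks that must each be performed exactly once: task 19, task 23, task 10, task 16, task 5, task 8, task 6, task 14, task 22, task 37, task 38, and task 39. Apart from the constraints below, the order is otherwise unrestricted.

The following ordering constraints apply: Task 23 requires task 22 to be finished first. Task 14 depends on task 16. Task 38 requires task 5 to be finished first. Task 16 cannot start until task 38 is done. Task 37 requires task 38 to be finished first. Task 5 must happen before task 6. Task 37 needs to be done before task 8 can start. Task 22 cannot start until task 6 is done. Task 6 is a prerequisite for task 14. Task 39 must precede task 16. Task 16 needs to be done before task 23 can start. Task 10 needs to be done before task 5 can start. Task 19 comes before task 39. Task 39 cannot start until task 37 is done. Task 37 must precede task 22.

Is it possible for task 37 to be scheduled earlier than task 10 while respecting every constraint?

No

The constraints give a chain task 10 → task 5 → task 38 → task 37, which forces task 10 before task 37.
So no valid ordering can have task 37 before task 10.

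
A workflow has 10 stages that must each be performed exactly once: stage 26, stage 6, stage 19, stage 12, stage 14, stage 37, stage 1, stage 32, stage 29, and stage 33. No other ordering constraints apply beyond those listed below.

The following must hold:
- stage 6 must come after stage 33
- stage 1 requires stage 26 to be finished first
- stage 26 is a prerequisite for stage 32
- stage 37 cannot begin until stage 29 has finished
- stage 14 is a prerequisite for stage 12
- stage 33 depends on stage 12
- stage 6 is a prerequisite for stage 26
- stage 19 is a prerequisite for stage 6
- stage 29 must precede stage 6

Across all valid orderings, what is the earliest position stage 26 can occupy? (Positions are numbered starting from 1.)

The stages that are forced before stage 26, directly or transitively, are stage 6, stage 19, stage 12, stage 14, stage 29, stage 33. That's 6 stages.
With 6 mandatory predecessors, the earliest stage 26 can sit is position 6+1 = 7, and placing just those 6 first achieves it.

7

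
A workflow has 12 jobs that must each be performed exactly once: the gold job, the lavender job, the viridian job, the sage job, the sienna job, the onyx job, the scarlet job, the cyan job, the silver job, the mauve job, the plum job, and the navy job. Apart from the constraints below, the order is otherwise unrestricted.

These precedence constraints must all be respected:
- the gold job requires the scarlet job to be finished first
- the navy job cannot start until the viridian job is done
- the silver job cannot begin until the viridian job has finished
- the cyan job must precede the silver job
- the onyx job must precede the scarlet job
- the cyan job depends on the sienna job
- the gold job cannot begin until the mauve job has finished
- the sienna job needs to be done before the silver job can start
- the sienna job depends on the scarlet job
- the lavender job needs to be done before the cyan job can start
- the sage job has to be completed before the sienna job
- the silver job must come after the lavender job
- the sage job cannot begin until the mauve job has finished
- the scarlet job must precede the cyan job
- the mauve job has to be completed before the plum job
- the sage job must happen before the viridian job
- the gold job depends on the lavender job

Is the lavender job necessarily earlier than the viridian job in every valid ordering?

The lavender job and the viridian job are not related by any chain of constraints.
A valid ordering placing the viridian job before the lavender job exists, so the answer is no.

No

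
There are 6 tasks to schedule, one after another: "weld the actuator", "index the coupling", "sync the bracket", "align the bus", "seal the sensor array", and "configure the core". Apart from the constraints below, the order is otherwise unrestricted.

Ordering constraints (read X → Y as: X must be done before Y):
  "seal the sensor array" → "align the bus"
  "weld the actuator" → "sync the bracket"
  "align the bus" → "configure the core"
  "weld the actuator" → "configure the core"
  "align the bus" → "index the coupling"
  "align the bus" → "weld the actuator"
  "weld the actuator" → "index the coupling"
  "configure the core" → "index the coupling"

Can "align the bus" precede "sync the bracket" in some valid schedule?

Yes

Every valid ordering already has "align the bus" before "sync the bracket" (the constraints require it), so in particular at least one does.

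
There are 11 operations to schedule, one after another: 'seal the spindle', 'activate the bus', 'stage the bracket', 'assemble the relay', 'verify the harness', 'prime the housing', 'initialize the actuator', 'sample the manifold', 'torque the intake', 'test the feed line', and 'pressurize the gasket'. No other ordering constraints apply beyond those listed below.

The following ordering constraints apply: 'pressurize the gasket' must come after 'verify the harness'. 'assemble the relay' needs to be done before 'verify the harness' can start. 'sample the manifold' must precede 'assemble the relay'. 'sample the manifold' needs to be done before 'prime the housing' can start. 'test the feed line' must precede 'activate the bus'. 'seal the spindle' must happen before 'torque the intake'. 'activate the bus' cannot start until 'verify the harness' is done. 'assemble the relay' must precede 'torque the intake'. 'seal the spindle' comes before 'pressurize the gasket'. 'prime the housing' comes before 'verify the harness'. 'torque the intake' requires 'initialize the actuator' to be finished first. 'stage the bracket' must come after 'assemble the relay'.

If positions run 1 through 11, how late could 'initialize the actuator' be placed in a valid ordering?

10

The only operation forced after 'initialize the actuator' (directly or by a chain) is 'torque the intake'.
So at least 1 operation follows 'initialize the actuator', putting 'initialize the actuator' no later than position 10. That position is achievable by scheduling everything else first.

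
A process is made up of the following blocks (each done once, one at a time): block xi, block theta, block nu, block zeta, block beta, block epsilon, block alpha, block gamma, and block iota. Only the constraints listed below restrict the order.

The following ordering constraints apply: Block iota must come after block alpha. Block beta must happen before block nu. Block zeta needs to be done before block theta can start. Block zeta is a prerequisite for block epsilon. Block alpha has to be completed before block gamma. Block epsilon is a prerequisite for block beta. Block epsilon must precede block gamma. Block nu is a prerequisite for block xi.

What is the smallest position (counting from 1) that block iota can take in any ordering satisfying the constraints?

The only block forced before block iota (directly or transitively) is block alpha.
So at minimum 1 block comes before block iota, putting block iota no earlier than position 2. That position is achievable by scheduling exactly that predecessor first.

2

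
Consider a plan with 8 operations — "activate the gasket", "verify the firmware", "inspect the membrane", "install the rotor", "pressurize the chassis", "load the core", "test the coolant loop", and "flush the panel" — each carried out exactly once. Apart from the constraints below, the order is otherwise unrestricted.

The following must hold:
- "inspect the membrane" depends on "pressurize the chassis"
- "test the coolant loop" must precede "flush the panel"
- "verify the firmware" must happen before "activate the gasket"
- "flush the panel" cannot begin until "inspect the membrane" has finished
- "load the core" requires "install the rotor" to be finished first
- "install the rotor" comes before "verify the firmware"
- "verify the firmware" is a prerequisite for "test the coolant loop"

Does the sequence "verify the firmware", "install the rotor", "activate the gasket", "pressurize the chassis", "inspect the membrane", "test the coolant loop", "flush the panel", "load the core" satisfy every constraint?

The sequence places "verify the firmware" ahead of "install the rotor".
That contradicts the constraint that "install the rotor" must precede "verify the firmware".

No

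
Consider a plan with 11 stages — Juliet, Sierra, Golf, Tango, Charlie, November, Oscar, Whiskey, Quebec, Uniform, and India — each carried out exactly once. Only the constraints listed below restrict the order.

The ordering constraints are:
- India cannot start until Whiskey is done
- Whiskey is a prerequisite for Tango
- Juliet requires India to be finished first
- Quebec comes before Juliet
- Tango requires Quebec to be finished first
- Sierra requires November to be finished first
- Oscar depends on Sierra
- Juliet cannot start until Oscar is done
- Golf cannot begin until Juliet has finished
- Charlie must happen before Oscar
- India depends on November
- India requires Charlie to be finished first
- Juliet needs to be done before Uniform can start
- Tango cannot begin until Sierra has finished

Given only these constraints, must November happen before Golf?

Yes

Chaining the stated constraints: November → India → Juliet → Golf.
That forces November before Golf in every valid schedule.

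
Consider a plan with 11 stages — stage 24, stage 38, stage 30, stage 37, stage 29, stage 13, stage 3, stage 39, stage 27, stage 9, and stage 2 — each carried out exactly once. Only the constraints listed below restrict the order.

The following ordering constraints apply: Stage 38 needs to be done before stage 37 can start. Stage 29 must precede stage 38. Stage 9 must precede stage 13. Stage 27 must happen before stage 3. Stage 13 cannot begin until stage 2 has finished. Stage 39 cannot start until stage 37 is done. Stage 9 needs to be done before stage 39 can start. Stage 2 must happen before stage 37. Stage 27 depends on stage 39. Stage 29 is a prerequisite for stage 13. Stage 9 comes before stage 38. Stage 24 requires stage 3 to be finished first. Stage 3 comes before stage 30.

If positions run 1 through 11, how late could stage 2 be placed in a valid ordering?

4

Following every chain forward from stage 2, the stages that must come later are stage 24, stage 30, stage 37, stage 13, stage 3, stage 39, stage 27 — 7 of them.
So at least 7 stages follow stage 2, putting stage 2 no later than position 4. That position is achievable by scheduling everything else first.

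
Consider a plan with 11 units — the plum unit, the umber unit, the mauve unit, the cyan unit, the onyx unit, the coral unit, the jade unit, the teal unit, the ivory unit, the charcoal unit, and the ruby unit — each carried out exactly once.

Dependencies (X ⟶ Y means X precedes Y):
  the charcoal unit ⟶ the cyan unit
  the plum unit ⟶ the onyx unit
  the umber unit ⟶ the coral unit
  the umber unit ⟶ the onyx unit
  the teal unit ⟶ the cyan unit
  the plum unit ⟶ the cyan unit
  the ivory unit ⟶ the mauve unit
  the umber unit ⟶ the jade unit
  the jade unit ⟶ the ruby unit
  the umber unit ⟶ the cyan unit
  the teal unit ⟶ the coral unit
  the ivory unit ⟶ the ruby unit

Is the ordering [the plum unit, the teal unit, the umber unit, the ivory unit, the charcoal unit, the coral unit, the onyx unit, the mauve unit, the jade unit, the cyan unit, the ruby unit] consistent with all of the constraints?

Going through the constraints one by one, each required predecessor appears earlier in the sequence than its dependent — e.g. the plum unit (position 1) is before the cyan unit (position 10), as required.

Yes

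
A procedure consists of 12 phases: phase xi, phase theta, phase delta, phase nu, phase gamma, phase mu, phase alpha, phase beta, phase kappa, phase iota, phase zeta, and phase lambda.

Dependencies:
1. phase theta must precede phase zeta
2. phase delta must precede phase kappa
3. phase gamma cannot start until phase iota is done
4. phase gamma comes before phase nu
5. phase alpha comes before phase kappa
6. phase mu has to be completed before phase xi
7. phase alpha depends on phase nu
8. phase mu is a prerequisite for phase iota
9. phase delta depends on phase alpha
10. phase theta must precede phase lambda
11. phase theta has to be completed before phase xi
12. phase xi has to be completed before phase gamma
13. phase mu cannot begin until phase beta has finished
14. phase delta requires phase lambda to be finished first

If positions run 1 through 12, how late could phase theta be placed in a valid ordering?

4

Every phase that must follow phase theta has to come after it. Tracing all chains starting from phase theta, those phases are: phase xi, phase delta, phase nu, phase gamma, phase alpha, phase kappa, phase zeta, phase lambda — 8 in total.
So at least 8 phases follow phase theta, putting phase theta no later than position 4. That position is achievable by scheduling everything else first.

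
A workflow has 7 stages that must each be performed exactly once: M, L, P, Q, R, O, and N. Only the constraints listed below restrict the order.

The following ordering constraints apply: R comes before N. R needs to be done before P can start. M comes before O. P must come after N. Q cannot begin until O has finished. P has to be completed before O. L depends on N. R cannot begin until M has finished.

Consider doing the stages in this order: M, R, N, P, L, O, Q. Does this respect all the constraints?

Yes

Every stated constraint is respected: M sits at position 1, ahead of O at position 6, and each of the other listed pairs likewise has the predecessor earlier in the sequence.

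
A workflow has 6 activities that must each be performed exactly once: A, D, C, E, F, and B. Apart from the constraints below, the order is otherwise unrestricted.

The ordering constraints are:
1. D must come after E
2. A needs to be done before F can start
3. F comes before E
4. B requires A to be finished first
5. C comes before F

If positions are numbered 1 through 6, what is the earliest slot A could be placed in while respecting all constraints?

No constraint forces any other activity before A, so it can be placed first.

1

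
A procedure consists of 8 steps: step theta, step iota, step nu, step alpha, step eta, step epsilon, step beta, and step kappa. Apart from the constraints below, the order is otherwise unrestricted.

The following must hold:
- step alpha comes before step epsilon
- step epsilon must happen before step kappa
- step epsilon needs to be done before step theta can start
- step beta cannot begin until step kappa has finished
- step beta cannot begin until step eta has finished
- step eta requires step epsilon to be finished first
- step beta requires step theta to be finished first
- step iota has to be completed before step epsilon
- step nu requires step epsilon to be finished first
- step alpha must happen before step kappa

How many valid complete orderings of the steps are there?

60

2 steps have no prerequisites (step iota, step alpha), so any of them could come first.
Enumerating by repeatedly choosing an available step (one whose prerequisites are all placed) gives 60 distinct complete orderings.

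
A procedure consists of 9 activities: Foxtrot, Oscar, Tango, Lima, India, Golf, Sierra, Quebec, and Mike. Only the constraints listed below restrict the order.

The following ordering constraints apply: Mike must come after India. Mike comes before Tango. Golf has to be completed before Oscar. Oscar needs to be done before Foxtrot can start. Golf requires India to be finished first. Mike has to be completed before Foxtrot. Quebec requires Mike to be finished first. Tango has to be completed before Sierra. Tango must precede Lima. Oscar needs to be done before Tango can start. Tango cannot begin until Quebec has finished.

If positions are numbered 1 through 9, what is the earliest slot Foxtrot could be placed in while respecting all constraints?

5

Working backwards through the constraints from Foxtrot, its full set of required predecessors is Oscar, India, Golf, Mike — 4 of them.
So at minimum 4 activities come before Foxtrot, putting Foxtrot no earlier than position 5. That position is achievable by scheduling exactly those predecessors first.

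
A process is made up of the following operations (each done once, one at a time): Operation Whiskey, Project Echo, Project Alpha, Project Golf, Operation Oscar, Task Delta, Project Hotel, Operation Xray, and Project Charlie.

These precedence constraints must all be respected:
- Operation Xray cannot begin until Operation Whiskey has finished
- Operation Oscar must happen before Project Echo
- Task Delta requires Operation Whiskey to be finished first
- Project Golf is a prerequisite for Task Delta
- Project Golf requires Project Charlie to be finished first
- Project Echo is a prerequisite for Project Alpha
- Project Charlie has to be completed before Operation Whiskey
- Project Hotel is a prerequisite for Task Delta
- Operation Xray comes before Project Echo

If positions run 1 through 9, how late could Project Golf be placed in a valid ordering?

The only operation forced after Project Golf (directly or by a chain) is Task Delta.
So at least 1 operation follows Project Golf, putting Project Golf no later than position 8. That position is achievable by scheduling everything else first.

8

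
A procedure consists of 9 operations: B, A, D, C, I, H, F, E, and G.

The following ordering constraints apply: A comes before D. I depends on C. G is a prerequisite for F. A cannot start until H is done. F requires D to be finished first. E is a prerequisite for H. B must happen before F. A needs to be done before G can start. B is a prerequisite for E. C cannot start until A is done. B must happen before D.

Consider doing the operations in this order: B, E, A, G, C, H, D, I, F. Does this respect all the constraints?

In the proposed order, A appears before H.
Since H is required before A, the ordering is invalid.

No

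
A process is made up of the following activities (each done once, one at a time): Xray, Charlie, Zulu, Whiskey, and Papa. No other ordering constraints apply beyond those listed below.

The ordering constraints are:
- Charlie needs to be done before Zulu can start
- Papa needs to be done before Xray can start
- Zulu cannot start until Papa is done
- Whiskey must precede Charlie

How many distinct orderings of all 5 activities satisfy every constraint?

The activities with no prerequisites are Whiskey, Papa; any of them can be placed first.
Systematically extending each partial ordering one activity at a time and counting, there are 9 complete orderings.

9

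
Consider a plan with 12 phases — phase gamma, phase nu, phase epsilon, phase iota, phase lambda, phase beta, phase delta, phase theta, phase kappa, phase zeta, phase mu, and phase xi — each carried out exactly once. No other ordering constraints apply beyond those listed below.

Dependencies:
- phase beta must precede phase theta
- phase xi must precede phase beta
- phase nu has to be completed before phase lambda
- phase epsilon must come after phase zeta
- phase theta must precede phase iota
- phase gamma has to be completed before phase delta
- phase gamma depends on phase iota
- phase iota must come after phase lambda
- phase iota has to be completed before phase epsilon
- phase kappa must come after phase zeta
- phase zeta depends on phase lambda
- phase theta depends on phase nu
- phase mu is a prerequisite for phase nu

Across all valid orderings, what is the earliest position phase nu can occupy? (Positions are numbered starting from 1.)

Working backwards through the constraints from phase nu, its only required predecessor is phase mu.
So at minimum 1 phase comes before phase nu, putting phase nu no earlier than position 2. That position is achievable by scheduling exactly that predecessor first.

2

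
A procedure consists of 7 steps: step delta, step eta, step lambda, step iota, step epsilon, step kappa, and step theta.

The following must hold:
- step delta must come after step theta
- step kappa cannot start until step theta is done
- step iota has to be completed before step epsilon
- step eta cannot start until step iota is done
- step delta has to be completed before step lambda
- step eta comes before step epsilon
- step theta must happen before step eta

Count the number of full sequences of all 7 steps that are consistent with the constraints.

90

2 steps have no prerequisites (step iota, step theta), so any of them could come first.
Enumerating by repeatedly choosing an available step (one whose prerequisites are all placed) gives 90 distinct complete orderings.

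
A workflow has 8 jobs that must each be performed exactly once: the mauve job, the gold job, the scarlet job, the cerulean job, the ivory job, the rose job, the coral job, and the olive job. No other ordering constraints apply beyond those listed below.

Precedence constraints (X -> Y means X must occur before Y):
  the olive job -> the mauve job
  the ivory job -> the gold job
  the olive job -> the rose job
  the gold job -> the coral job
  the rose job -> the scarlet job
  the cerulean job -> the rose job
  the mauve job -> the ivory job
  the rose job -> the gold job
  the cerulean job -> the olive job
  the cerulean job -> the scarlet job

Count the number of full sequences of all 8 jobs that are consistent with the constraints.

Only the cerulean job has no prerequisites, so it must go first.
Systematically extending each partial ordering one job at a time and counting, there are 12 complete orderings.

12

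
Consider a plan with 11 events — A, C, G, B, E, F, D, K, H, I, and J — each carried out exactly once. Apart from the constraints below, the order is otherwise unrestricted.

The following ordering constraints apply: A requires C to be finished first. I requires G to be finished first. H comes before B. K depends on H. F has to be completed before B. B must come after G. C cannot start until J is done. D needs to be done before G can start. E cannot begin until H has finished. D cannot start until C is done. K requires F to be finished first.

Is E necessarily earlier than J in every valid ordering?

No

E and J are not related by any chain of constraints.
So E can come before J or after — it is not forced.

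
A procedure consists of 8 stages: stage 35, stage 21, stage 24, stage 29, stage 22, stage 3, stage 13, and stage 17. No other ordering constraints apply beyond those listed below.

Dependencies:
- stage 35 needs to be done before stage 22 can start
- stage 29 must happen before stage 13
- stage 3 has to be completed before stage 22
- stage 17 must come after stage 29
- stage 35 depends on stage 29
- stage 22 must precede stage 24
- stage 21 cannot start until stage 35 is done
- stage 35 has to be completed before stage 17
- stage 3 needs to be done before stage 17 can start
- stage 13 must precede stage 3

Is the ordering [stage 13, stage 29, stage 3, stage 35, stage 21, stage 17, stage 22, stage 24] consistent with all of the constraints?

In the proposed order, stage 13 appears before stage 29.
That contradicts the constraint that stage 29 must precede stage 13.

No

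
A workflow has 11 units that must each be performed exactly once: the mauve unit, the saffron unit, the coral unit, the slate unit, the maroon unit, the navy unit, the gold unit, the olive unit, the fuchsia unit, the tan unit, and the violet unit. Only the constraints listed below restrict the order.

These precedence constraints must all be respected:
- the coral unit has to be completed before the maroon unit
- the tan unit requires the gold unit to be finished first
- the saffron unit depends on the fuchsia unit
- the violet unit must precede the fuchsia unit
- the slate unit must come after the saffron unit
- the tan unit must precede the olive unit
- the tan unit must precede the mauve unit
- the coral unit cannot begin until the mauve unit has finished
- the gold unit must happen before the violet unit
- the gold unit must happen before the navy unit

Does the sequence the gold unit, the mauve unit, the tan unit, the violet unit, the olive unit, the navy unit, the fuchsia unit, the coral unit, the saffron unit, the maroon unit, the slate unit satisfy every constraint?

Here the tan unit comes after the mauve unit.
Since the tan unit is required before the mauve unit, the ordering is invalid.

No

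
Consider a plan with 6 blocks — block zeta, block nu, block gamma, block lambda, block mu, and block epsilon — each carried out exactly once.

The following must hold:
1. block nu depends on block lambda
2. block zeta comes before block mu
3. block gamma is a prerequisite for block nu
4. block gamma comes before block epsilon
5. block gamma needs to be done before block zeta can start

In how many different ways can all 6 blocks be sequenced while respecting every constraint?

The blocks with no prerequisites are block gamma, block lambda; any of them can be placed first.
Enumerating by repeatedly choosing an available block (one whose prerequisites are all placed) gives 42 distinct complete orderings.

42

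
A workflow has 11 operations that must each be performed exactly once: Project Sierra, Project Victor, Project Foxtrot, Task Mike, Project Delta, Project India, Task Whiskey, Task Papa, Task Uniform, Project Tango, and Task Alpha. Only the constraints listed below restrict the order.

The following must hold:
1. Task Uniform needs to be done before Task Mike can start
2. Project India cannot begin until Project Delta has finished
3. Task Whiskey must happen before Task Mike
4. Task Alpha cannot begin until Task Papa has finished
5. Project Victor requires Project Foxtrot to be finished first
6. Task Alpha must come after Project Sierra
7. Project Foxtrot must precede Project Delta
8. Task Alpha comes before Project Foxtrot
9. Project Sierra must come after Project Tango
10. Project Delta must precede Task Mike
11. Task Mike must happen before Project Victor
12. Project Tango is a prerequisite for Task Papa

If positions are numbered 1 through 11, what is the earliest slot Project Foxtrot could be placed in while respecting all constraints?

Every operation that must precede Project Foxtrot has to come before it. Tracing all chains that end at Project Foxtrot, those operations are: Project Sierra, Task Papa, Project Tango, Task Alpha — 4 in total.
So at minimum 4 operations come before Project Foxtrot, putting Project Foxtrot no earlier than position 5. That position is achievable by scheduling exactly those predecessors first.

5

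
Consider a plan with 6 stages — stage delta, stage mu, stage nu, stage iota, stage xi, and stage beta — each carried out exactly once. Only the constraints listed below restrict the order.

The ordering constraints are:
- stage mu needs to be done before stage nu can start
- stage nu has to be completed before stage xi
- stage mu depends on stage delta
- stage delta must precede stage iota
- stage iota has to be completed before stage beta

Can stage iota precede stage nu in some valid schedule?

Nothing in the constraints forces stage nu before stage iota — there is no chain from stage nu to stage iota.
That means at least one valid schedule has stage iota before stage nu.

Yes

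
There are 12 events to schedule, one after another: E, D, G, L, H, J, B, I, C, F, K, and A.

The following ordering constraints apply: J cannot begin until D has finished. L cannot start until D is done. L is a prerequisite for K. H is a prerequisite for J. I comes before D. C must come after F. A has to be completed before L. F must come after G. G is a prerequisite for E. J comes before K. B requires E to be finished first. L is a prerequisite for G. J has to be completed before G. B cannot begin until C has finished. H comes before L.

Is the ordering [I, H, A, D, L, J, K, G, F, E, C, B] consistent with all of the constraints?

Every stated constraint is respected: H sits at position 2, ahead of J at position 6, and each of the other listed pairs likewise has the predecessor earlier in the sequence.

Yes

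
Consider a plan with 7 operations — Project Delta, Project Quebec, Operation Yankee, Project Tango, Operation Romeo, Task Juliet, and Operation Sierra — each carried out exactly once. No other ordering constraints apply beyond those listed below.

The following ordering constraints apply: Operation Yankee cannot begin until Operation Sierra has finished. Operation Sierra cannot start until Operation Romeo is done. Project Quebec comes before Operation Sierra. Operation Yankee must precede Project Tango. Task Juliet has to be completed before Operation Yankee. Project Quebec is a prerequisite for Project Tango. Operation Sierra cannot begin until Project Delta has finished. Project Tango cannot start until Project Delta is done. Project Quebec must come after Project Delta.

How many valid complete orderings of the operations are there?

3 operations have no prerequisites (Project Delta, Operation Romeo, Task Juliet), so any of them could come first.
Counting all ways to extend the partial order to a total order gives 15.

15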